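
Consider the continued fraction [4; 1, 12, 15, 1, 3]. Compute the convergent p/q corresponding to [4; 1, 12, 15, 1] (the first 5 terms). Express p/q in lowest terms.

1029/209

a_0 = 4: 4/1
a_1 = 1: 5/1
a_2 = 12: 64/13
a_3 = 15: 965/196
a_4 = 1: 1029/209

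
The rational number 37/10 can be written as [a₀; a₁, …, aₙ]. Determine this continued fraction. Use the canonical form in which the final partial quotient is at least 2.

37 = 3·10 + 7, so a_0 = 3
10 = 1·7 + 3, so a_1 = 1
7 = 2·3 + 1, so a_2 = 2
3 = 3·1 + 0, so a_3 = 3

[3; 1, 2, 3]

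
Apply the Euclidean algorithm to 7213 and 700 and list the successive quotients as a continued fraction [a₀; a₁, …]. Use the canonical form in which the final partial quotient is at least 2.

[10; 3, 3, 2, 30]

Repeatedly divide and take the remainder:
7213 = 10·700 + 213, so a_0 = 10
700 = 3·213 + 61, so a_1 = 3
213 = 3·61 + 30, so a_2 = 3
61 = 2·30 + 1, so a_3 = 2
30 = 30·1 + 0, so a_4 = 30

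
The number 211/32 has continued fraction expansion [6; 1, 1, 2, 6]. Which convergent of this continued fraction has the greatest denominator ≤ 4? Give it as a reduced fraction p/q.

13/2

a_0 = 6: 6/1  (≤ bound)
a_1 = 1: 7/1  (≤ bound)
a_2 = 1: 13/2  (≤ bound)
a_3 = 2: 33/5  (> 4, stop)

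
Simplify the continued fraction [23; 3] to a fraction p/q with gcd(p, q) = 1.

Starting at the tail and folding back:
Start with 3.
23 + 1/(3/1) = 23 + 1/3 = 70/3

70/3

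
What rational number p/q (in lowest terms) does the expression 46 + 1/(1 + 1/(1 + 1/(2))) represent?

233/5

Start with 2.
1 + 1/(2/1) = 1 + 1/2 = 3/2
1 + 1/(3/2) = 1 + 2/3 = 5/3
46 + 1/(5/3) = 46 + 3/5 = 233/5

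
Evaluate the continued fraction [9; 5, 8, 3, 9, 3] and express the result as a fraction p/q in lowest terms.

34087/3707

Collapse the nested fraction from the inside out:
Start with 3.
9 + 1/(3/1) = 9 + 1/3 = 28/3
3 + 1/(28/3) = 3 + 3/28 = 87/28
8 + 1/(87/28) = 8 + 28/87 = 724/87
5 + 1/(724/87) = 5 + 87/724 = 3707/724
9 + 1/(3707/724) = 9 + 724/3707 = 34087/3707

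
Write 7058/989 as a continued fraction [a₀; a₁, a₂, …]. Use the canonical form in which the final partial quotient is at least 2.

Apply division with remainder until the remainder is 0:
7058 = 7·989 + 135, so a_0 = 7
989 = 7·135 + 44, so a_1 = 7
135 = 3·44 + 3, so a_2 = 3
44 = 14·3 + 2, so a_3 = 14
3 = 1·2 + 1, so a_4 = 1
2 = 2·1 + 0, so a_5 = 2

[7; 7, 3, 14, 1, 2]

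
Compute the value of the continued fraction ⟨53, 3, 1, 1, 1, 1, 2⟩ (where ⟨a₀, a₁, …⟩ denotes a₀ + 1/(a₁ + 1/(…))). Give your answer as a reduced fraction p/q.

2504/47

Work from the innermost term outward:
Start with 2.
1 + 1/(2/1) = 1 + 1/2 = 3/2
1 + 1/(3/2) = 1 + 2/3 = 5/3
1 + 1/(5/3) = 1 + 3/5 = 8/5
1 + 1/(8/5) = 1 + 5/8 = 13/8
3 + 1/(13/8) = 3 + 8/13 = 47/13
53 + 1/(47/13) = 53 + 13/47 = 2504/47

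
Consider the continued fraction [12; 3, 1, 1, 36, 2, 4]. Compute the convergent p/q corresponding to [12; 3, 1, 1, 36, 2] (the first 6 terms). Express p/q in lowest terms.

a_0 = 12: 12/1
a_1 = 3: 37/3
a_2 = 1: 49/4
a_3 = 1: 86/7
a_4 = 36: 3145/256
a_5 = 2: 6376/519

6376/519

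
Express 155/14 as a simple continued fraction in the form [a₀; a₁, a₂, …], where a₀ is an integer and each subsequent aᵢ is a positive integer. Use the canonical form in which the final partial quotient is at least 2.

[11; 14]

⌊155/14⌋ = 11, remainder 1
⌊14/1⌋ = 14, remainder 0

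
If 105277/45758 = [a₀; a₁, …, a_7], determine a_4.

105277 ÷ 45758 → quotient 2, remainder 13761
45758 ÷ 13761 → quotient 3, remainder 4475
13761 ÷ 4475 → quotient 3, remainder 336
4475 ÷ 336 → quotient 13, remainder 107
336 ÷ 107 → quotient 3, remainder 15

3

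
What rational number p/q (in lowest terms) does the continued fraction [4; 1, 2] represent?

Use the convergent recurrence hₖ = aₖ·hₖ₋₁ + hₖ₋₂ (and likewise for the denominators kₖ):
a_0 = 4: 4/1
a_1 = 1: 5/1
a_2 = 2: 14/3

14/3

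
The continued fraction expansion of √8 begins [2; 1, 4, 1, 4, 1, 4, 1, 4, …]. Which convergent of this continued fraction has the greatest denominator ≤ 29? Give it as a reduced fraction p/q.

82/29

a_0 = 2: 2/1  (≤ bound)
a_1 = 1: 3/1  (≤ bound)
a_2 = 4: 14/5  (≤ bound)
a_3 = 1: 17/6  (≤ bound)
a_4 = 4: 82/29  (≤ bound)
a_5 = 1: 99/35  (> 29, stop)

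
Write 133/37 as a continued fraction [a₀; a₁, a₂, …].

Apply division with remainder until the remainder is 0:
133 ÷ 37 → quotient 3, remainder 22
37 ÷ 22 → quotient 1, remainder 15
22 ÷ 15 → quotient 1, remainder 7
15 ÷ 7 → quotient 2, remainder 1
7 ÷ 1 → quotient 7, remainder 0

[3; 1, 1, 2, 7]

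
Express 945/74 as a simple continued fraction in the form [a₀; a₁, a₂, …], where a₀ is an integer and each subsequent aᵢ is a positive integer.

⌊945/74⌋ = 12, remainder 57
⌊74/57⌋ = 1, remainder 17
⌊57/17⌋ = 3, remainder 6
⌊17/6⌋ = 2, remainder 5
⌊6/5⌋ = 1, remainder 1
⌊5/1⌋ = 5, remainder 0

[12; 1, 3, 2, 1, 5]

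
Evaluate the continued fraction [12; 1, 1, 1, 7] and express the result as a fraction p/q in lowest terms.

291/23

Start with 7.
1 + 1/(7/1) = 1 + 1/7 = 8/7
1 + 1/(8/7) = 1 + 7/8 = 15/8
1 + 1/(15/8) = 1 + 8/15 = 23/15
12 + 1/(23/15) = 12 + 15/23 = 291/23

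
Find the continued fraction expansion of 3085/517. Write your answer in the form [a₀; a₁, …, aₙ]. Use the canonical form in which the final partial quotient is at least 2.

3085 ÷ 517 → quotient 5, remainder 500
517 ÷ 500 → quotient 1, remainder 17
500 ÷ 17 → quotient 29, remainder 7
17 ÷ 7 → quotient 2, remainder 3
7 ÷ 3 → quotient 2, remainder 1
3 ÷ 1 → quotient 3, remainder 0

[5; 1, 29, 2, 2, 3]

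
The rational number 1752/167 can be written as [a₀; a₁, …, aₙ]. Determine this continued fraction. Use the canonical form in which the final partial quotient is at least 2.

[10; 2, 27, 3]

1752 ÷ 167 → quotient 10, remainder 82
167 ÷ 82 → quotient 2, remainder 3
82 ÷ 3 → quotient 27, remainder 1
3 ÷ 1 → quotient 3, remainder 0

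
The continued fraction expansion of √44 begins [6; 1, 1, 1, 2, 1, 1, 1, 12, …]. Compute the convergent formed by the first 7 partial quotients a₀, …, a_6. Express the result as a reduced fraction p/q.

Build up convergents one term at a time:
a_0 = 6: 6/1
a_1 = 1: 7/1
a_2 = 1: 13/2
a_3 = 1: 20/3
a_4 = 2: 53/8
a_5 = 1: 73/11
a_6 = 1: 126/19

126/19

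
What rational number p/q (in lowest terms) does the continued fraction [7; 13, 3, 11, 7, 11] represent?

a_0 = 7: 7/1
a_1 = 13: 92/13
a_2 = 3: 283/40
a_3 = 11: 3205/453
a_4 = 7: 22718/3211
a_5 = 11: 253103/35774

253103/35774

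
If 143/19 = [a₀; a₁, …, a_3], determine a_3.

9

⌊143/19⌋ = 7, remainder 10
⌊19/10⌋ = 1, remainder 9
⌊10/9⌋ = 1, remainder 1
⌊9/1⌋ = 9, remainder 0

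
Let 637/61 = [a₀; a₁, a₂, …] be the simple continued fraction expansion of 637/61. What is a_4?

6

Run the Euclidean algorithm, recording each quotient:
637 ÷ 61 → quotient 10, remainder 27
61 ÷ 27 → quotient 2, remainder 7
27 ÷ 7 → quotient 3, remainder 6
7 ÷ 6 → quotient 1, remainder 1
6 ÷ 1 → quotient 6, remainder 0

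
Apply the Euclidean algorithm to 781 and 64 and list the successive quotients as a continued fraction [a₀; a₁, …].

[12; 4, 1, 12]

Repeatedly divide and take the remainder:
⌊781/64⌋ = 12, remainder 13
⌊64/13⌋ = 4, remainder 12
⌊13/12⌋ = 1, remainder 1
⌊12/1⌋ = 12, remainder 0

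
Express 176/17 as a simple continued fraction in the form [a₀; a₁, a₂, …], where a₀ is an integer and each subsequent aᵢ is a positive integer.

⌊176/17⌋ = 10, remainder 6
⌊17/6⌋ = 2, remainder 5
⌊6/5⌋ = 1, remainder 1
⌊5/1⌋ = 5, remainder 0

[10; 2, 1, 5]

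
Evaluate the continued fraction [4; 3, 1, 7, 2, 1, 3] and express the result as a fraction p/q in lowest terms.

a_0 = 4: 4/1
a_1 = 3: 13/3
a_2 = 1: 17/4
a_3 = 7: 132/31
a_4 = 2: 281/66
a_5 = 1: 413/97
a_6 = 3: 1520/357

1520/357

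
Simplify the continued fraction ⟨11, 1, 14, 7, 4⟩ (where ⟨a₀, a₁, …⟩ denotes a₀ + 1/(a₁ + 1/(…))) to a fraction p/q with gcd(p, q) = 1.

Compute successive convergents:
a_0 = 11: 11/1
a_1 = 1: 12/1
a_2 = 14: 179/15
a_3 = 7: 1265/106
a_4 = 4: 5239/439

5239/439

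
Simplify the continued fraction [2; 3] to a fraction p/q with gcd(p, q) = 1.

Start with 3.
2 + 1/(3/1) = 2 + 1/3 = 7/3

7/3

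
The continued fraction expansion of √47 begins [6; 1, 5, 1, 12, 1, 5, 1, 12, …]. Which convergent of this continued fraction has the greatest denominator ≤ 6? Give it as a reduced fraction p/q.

a_0 = 6: 6/1  (≤ bound)
a_1 = 1: 7/1  (≤ bound)
a_2 = 5: 41/6  (≤ bound)
a_3 = 1: 48/7  (> 6, stop)

41/6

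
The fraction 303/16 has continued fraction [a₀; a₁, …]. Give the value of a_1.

303 = 18·16 + 15, so a_0 = 18
16 = 1·15 + 1, so a_1 = 1

1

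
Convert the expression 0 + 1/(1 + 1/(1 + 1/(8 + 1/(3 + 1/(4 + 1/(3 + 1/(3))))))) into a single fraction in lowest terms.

1294/2449

Compute successive convergents:
a_0 = 0: 0/1
a_1 = 1: 1/1
a_2 = 1: 1/2
a_3 = 8: 9/17
a_4 = 3: 28/53
a_5 = 4: 121/229
a_6 = 3: 391/740
a_7 = 3: 1294/2449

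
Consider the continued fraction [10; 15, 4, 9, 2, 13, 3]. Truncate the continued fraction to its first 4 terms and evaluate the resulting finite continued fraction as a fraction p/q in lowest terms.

5677/564

a_0 = 10: 10/1
a_1 = 15: 151/15
a_2 = 4: 614/61
a_3 = 9: 5677/564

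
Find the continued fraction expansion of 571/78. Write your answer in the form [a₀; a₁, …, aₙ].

571 = 7·78 + 25, so a_0 = 7
78 = 3·25 + 3, so a_1 = 3
25 = 8·3 + 1, so a_2 = 8
3 = 3·1 + 0, so a_3 = 3

[7; 3, 8, 3]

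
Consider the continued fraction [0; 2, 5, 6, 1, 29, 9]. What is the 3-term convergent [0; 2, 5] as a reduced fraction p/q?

5/11

Starting at the tail and folding back:
Start with 5.
2 + 1/(5/1) = 2 + 1/5 = 11/5
0 + 1/(11/5) = 0 + 5/11 = 5/11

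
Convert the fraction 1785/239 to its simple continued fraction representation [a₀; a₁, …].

1785 = 7·239 + 112, so a_0 = 7
239 = 2·112 + 15, so a_1 = 2
112 = 7·15 + 7, so a_2 = 7
15 = 2·7 + 1, so a_3 = 2
7 = 7·1 + 0, so a_4 = 7

[7; 2, 7, 2, 7]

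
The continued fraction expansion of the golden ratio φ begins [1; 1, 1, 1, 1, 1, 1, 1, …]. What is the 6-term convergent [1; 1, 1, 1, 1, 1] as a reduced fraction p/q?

Collapse the nested fraction from the inside out:
Start with 1.
1 + 1/(1/1) = 1 + 1/1 = 2/1
1 + 1/(2/1) = 1 + 1/2 = 3/2
1 + 1/(3/2) = 1 + 2/3 = 5/3
1 + 1/(5/3) = 1 + 3/5 = 8/5
1 + 1/(8/5) = 1 + 5/8 = 13/8

13/8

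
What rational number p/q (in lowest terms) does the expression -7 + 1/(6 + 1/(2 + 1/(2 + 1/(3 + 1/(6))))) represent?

a_0 = -7: -7/1
a_1 = 6: -41/6
a_2 = 2: -89/13
a_3 = 2: -219/32
a_4 = 3: -746/109
a_5 = 6: -4695/686

-4695/686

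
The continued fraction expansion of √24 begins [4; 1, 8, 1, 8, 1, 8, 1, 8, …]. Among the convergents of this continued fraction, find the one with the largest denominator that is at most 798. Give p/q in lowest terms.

a_0 = 4: 4/1  (≤ bound)
a_1 = 1: 5/1  (≤ bound)
a_2 = 8: 44/9  (≤ bound)
a_3 = 1: 49/10  (≤ bound)
a_4 = 8: 436/89  (≤ bound)
a_5 = 1: 485/99  (≤ bound)
a_6 = 8: 4316/881  (> 798, stop)

485/99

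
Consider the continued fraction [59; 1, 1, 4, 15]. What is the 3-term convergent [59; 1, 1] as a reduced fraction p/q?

119/2

Use the convergent recurrence hₖ = aₖ·hₖ₋₁ + hₖ₋₂ (and likewise for the denominators kₖ):
a_0 = 59: 59/1
a_1 = 1: 60/1
a_2 = 1: 119/2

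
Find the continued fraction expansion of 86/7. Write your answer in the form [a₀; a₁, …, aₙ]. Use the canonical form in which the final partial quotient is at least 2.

[12; 3, 2]

86 = 12·7 + 2, so a_0 = 12
7 = 3·2 + 1, so a_1 = 3
2 = 2·1 + 0, so a_2 = 2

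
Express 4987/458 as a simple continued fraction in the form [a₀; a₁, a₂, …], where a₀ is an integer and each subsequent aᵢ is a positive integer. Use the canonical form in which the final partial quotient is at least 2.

[10; 1, 7, 1, 50]

⌊4987/458⌋ = 10, remainder 407
⌊458/407⌋ = 1, remainder 51
⌊407/51⌋ = 7, remainder 50
⌊51/50⌋ = 1, remainder 1
⌊50/1⌋ = 50, remainder 0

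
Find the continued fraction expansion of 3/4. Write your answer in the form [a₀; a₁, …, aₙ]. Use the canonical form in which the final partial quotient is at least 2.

[0; 1, 3]

3 ÷ 4 → quotient 0, remainder 3
4 ÷ 3 → quotient 1, remainder 1
3 ÷ 1 → quotient 3, remainder 0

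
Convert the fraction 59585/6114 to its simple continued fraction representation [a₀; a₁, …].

[9; 1, 2, 1, 13, 1, 2, 35]

⌊59585/6114⌋ = 9, remainder 4559
⌊6114/4559⌋ = 1, remainder 1555
⌊4559/1555⌋ = 2, remainder 1449
⌊1555/1449⌋ = 1, remainder 106
⌊1449/106⌋ = 13, remainder 71
⌊106/71⌋ = 1, remainder 35
⌊71/35⌋ = 2, remainder 1
⌊35/1⌋ = 35, remainder 0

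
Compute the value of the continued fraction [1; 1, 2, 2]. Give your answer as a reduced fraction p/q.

12/7

Start with 2.
2 + 1/(2/1) = 2 + 1/2 = 5/2
1 + 1/(5/2) = 1 + 2/5 = 7/5
1 + 1/(7/5) = 1 + 5/7 = 12/7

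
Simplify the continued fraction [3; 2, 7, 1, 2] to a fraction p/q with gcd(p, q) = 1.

170/49

Starting at the tail and folding back:
Start with 2.
1 + 1/(2/1) = 1 + 1/2 = 3/2
7 + 1/(3/2) = 7 + 2/3 = 23/3
2 + 1/(23/3) = 2 + 3/23 = 49/23
3 + 1/(49/23) = 3 + 23/49 = 170/49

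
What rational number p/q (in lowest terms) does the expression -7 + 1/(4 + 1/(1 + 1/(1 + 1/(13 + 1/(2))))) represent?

-1715/253

Collapse the nested fraction from the inside out:
Start with 2.
13 + 1/(2/1) = 13 + 1/2 = 27/2
1 + 1/(27/2) = 1 + 2/27 = 29/27
1 + 1/(29/27) = 1 + 27/29 = 56/29
4 + 1/(56/29) = 4 + 29/56 = 253/56
-7 + 1/(253/56) = -7 + 56/253 = -1715/253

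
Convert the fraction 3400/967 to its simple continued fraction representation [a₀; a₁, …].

[3; 1, 1, 15, 10, 3]

Apply division with remainder until the remainder is 0:
⌊3400/967⌋ = 3, remainder 499
⌊967/499⌋ = 1, remainder 468
⌊499/468⌋ = 1, remainder 31
⌊468/31⌋ = 15, remainder 3
⌊31/3⌋ = 10, remainder 1
⌊3/1⌋ = 3, remainder 0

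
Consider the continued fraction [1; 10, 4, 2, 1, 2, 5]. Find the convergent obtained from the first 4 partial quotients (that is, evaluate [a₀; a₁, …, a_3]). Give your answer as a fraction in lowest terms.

101/92

a_0 = 1: 1/1
a_1 = 10: 11/10
a_2 = 4: 45/41
a_3 = 2: 101/92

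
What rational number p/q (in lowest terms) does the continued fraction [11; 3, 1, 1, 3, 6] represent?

1771/157

Start with 6.
3 + 1/(6/1) = 3 + 1/6 = 19/6
1 + 1/(19/6) = 1 + 6/19 = 25/19
1 + 1/(25/19) = 1 + 19/25 = 44/25
3 + 1/(44/25) = 3 + 25/44 = 157/44
11 + 1/(157/44) = 11 + 44/157 = 1771/157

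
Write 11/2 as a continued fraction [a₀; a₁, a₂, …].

⌊11/2⌋ = 5, remainder 1
⌊2/1⌋ = 2, remainder 0

[5; 2]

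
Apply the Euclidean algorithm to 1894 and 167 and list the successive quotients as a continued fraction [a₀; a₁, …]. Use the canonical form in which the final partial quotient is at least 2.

Run the Euclidean algorithm, recording each quotient:
1894 = 11·167 + 57, so a_0 = 11
167 = 2·57 + 53, so a_1 = 2
57 = 1·53 + 4, so a_2 = 1
53 = 13·4 + 1, so a_3 = 13
4 = 4·1 + 0, so a_4 = 4

[11; 2, 1, 13, 4]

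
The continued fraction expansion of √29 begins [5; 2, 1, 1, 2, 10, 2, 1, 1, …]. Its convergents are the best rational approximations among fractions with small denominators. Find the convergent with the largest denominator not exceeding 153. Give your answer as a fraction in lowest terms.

a_0 = 5: 5/1  (≤ bound)
a_1 = 2: 11/2  (≤ bound)
a_2 = 1: 16/3  (≤ bound)
a_3 = 1: 27/5  (≤ bound)
a_4 = 2: 70/13  (≤ bound)
a_5 = 10: 727/135  (≤ bound)
a_6 = 2: 1524/283  (> 153, stop)

727/135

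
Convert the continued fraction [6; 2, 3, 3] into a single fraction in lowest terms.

Start with 3.
3 + 1/(3/1) = 3 + 1/3 = 10/3
2 + 1/(10/3) = 2 + 3/10 = 23/10
6 + 1/(23/10) = 6 + 10/23 = 148/23

148/23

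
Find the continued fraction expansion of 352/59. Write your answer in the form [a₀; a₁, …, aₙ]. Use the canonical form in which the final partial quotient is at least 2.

Repeatedly divide and take the remainder:
352 ÷ 59 → quotient 5, remainder 57
59 ÷ 57 → quotient 1, remainder 2
57 ÷ 2 → quotient 28, remainder 1
2 ÷ 1 → quotient 2, remainder 0

[5; 1, 28, 2]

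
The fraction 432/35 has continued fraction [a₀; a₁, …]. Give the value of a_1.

432 ÷ 35 → quotient 12, remainder 12
35 ÷ 12 → quotient 2, remainder 11

2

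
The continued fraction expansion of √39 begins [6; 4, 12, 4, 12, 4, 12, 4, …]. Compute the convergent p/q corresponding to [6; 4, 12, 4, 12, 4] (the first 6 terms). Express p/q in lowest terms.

Start with 4.
12 + 1/(4/1) = 12 + 1/4 = 49/4
4 + 1/(49/4) = 4 + 4/49 = 200/49
12 + 1/(200/49) = 12 + 49/200 = 2449/200
4 + 1/(2449/200) = 4 + 200/2449 = 9996/2449
6 + 1/(9996/2449) = 6 + 2449/9996 = 62425/9996

62425/9996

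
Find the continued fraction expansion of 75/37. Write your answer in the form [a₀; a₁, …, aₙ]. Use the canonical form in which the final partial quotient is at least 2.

[2; 37]

Repeatedly divide and take the remainder:
75 ÷ 37 → quotient 2, remainder 1
37 ÷ 1 → quotient 37, remainder 0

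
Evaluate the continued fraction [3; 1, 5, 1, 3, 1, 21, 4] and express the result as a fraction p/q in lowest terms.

11551/2998

a_0 = 3: 3/1
a_1 = 1: 4/1
a_2 = 5: 23/6
a_3 = 1: 27/7
a_4 = 3: 104/27
a_5 = 1: 131/34
a_6 = 21: 2855/741
a_7 = 4: 11551/2998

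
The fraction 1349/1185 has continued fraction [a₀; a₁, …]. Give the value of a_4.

Repeatedly divide and take the remainder:
1349 = 1·1185 + 164, so a_0 = 1
1185 = 7·164 + 37, so a_1 = 7
164 = 4·37 + 16, so a_2 = 4
37 = 2·16 + 5, so a_3 = 2
16 = 3·5 + 1, so a_4 = 3

3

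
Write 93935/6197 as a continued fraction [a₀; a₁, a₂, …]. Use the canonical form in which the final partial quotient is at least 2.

93935 = 15·6197 + 980, so a_0 = 15
6197 = 6·980 + 317, so a_1 = 6
980 = 3·317 + 29, so a_2 = 3
317 = 10·29 + 27, so a_3 = 10
29 = 1·27 + 2, so a_4 = 1
27 = 13·2 + 1, so a_5 = 13
2 = 2·1 + 0, so a_6 = 2

[15; 6, 3, 10, 1, 13, 2]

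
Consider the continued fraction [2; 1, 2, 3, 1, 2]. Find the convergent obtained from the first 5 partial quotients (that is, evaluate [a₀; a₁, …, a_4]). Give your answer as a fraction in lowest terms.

35/13

Use the convergent recurrence hₖ = aₖ·hₖ₋₁ + hₖ₋₂ (and likewise for the denominators kₖ):
a_0 = 2: 2/1
a_1 = 1: 3/1
a_2 = 2: 8/3
a_3 = 3: 27/10
a_4 = 1: 35/13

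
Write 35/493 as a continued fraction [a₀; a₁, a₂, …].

Repeatedly divide and take the remainder:
⌊35/493⌋ = 0, remainder 35
⌊493/35⌋ = 14, remainder 3
⌊35/3⌋ = 11, remainder 2
⌊3/2⌋ = 1, remainder 1
⌊2/1⌋ = 2, remainder 0

[0; 14, 11, 1, 2]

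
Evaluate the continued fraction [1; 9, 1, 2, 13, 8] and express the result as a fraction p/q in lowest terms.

3448/3125

Start with 8.
13 + 1/(8/1) = 13 + 1/8 = 105/8
2 + 1/(105/8) = 2 + 8/105 = 218/105
1 + 1/(218/105) = 1 + 105/218 = 323/218
9 + 1/(323/218) = 9 + 218/323 = 3125/323
1 + 1/(3125/323) = 1 + 323/3125 = 3448/3125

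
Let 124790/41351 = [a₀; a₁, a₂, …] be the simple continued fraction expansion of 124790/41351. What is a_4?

26

124790 ÷ 41351 → quotient 3, remainder 737
41351 ÷ 737 → quotient 56, remainder 79
737 ÷ 79 → quotient 9, remainder 26
79 ÷ 26 → quotient 3, remainder 1
26 ÷ 1 → quotient 26, remainder 0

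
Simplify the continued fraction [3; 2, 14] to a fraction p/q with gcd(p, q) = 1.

Start with 14.
2 + 1/(14/1) = 2 + 1/14 = 29/14
3 + 1/(29/14) = 3 + 14/29 = 101/29

101/29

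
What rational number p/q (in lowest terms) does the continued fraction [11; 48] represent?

529/48

Starting at the tail and folding back:
Start with 48.
11 + 1/(48/1) = 11 + 1/48 = 529/48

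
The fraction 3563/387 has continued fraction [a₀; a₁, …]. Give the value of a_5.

2

3563 = 9·387 + 80, so a_0 = 9
387 = 4·80 + 67, so a_1 = 4
80 = 1·67 + 13, so a_2 = 1
67 = 5·13 + 2, so a_3 = 5
13 = 6·2 + 1, so a_4 = 6
2 = 2·1 + 0, so a_5 = 2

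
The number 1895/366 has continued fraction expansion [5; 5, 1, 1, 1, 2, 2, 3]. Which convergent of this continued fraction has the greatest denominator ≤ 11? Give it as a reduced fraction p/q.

57/11

a_0 = 5: 5/1  (≤ bound)
a_1 = 5: 26/5  (≤ bound)
a_2 = 1: 31/6  (≤ bound)
a_3 = 1: 57/11  (≤ bound)
a_4 = 1: 88/17  (> 11, stop)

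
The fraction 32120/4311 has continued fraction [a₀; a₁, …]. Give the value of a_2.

4

⌊32120/4311⌋ = 7, remainder 1943
⌊4311/1943⌋ = 2, remainder 425
⌊1943/425⌋ = 4, remainder 243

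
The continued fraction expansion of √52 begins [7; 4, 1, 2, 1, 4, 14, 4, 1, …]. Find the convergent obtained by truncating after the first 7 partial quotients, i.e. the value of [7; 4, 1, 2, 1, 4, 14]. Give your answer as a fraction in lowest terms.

Starting at the tail and folding back:
Start with 14.
4 + 1/(14/1) = 4 + 1/14 = 57/14
1 + 1/(57/14) = 1 + 14/57 = 71/57
2 + 1/(71/57) = 2 + 57/71 = 199/71
1 + 1/(199/71) = 1 + 71/199 = 270/199
4 + 1/(270/199) = 4 + 199/270 = 1279/270
7 + 1/(1279/270) = 7 + 270/1279 = 9223/1279

9223/1279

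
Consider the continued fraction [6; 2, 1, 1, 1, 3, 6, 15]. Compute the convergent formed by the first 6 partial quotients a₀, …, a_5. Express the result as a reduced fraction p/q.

185/29

Start with 3.
1 + 1/(3/1) = 1 + 1/3 = 4/3
1 + 1/(4/3) = 1 + 3/4 = 7/4
1 + 1/(7/4) = 1 + 4/7 = 11/7
2 + 1/(11/7) = 2 + 7/11 = 29/11
6 + 1/(29/11) = 6 + 11/29 = 185/29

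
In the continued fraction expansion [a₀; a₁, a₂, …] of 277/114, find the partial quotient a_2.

Run the Euclidean algorithm, recording each quotient:
⌊277/114⌋ = 2, remainder 49
⌊114/49⌋ = 2, remainder 16
⌊49/16⌋ = 3, remainder 1

3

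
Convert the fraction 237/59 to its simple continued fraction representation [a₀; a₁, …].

[4; 59]

237 = 4·59 + 1, so a_0 = 4
59 = 59·1 + 0, so a_1 = 59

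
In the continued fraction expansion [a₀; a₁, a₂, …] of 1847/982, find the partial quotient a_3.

Repeatedly divide and take the remainder:
1847 ÷ 982 → quotient 1, remainder 865
982 ÷ 865 → quotient 1, remainder 117
865 ÷ 117 → quotient 7, remainder 46
117 ÷ 46 → quotient 2, remainder 25

2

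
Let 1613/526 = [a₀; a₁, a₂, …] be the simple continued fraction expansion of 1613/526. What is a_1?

15

Run the Euclidean algorithm, recording each quotient:
⌊1613/526⌋ = 3, remainder 35
⌊526/35⌋ = 15, remainder 1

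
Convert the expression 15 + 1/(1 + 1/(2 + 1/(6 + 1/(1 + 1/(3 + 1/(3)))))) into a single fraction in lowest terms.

4344/277

Start with 3.
3 + 1/(3/1) = 3 + 1/3 = 10/3
1 + 1/(10/3) = 1 + 3/10 = 13/10
6 + 1/(13/10) = 6 + 10/13 = 88/13
2 + 1/(88/13) = 2 + 13/88 = 189/88
1 + 1/(189/88) = 1 + 88/189 = 277/189
15 + 1/(277/189) = 15 + 189/277 = 4344/277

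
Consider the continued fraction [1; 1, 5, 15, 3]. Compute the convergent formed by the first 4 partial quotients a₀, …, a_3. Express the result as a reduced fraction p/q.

167/91

Work from the innermost term outward:
Start with 15.
5 + 1/(15/1) = 5 + 1/15 = 76/15
1 + 1/(76/15) = 1 + 15/76 = 91/76
1 + 1/(91/76) = 1 + 76/91 = 167/91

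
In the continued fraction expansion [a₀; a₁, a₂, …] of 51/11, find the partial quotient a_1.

⌊51/11⌋ = 4, remainder 7
⌊11/7⌋ = 1, remainder 4

1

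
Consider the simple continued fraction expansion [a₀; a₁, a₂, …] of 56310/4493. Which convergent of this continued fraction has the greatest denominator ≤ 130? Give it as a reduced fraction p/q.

1529/122

a_0 = 12: 12/1  (≤ bound)
a_1 = 1: 13/1  (≤ bound)
a_2 = 1: 25/2  (≤ bound)
a_3 = 7: 188/15  (≤ bound)
a_4 = 8: 1529/122  (≤ bound)
a_5 = 1: 1717/137  (> 130, stop)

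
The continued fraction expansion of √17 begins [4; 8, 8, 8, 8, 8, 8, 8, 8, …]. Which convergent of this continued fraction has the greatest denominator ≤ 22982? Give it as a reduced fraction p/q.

17684/4289

a_0 = 4: 4/1  (≤ bound)
a_1 = 8: 33/8  (≤ bound)
a_2 = 8: 268/65  (≤ bound)
a_3 = 8: 2177/528  (≤ bound)
a_4 = 8: 17684/4289  (≤ bound)
a_5 = 8: 143649/34840  (> 22982, stop)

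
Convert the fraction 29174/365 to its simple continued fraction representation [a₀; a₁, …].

⌊29174/365⌋ = 79, remainder 339
⌊365/339⌋ = 1, remainder 26
⌊339/26⌋ = 13, remainder 1
⌊26/1⌋ = 26, remainder 0

[79; 1, 13, 26]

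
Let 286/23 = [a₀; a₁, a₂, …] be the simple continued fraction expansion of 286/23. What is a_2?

⌊286/23⌋ = 12, remainder 10
⌊23/10⌋ = 2, remainder 3
⌊10/3⌋ = 3, remainder 1

3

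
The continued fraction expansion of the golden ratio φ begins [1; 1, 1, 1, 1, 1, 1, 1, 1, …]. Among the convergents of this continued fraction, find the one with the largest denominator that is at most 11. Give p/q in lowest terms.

List convergents until the denominator exceeds the bound:
a_0 = 1: 1/1  (≤ bound)
a_1 = 1: 2/1  (≤ bound)
a_2 = 1: 3/2  (≤ bound)
a_3 = 1: 5/3  (≤ bound)
a_4 = 1: 8/5  (≤ bound)
a_5 = 1: 13/8  (≤ bound)
a_6 = 1: 21/13  (> 11, stop)

13/8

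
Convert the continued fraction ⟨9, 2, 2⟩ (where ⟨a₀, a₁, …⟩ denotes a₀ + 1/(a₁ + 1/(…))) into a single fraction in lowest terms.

47/5

a_0 = 9: 9/1
a_1 = 2: 19/2
a_2 = 2: 47/5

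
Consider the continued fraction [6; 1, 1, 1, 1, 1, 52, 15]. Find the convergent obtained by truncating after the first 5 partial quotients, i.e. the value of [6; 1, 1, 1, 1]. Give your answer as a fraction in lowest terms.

33/5

a_0 = 6: 6/1
a_1 = 1: 7/1
a_2 = 1: 13/2
a_3 = 1: 20/3
a_4 = 1: 33/5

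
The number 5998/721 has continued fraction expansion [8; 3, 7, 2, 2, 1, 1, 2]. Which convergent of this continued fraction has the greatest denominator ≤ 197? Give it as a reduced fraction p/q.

List convergents until the denominator exceeds the bound:
a_0 = 8: 8/1  (≤ bound)
a_1 = 3: 25/3  (≤ bound)
a_2 = 7: 183/22  (≤ bound)
a_3 = 2: 391/47  (≤ bound)
a_4 = 2: 965/116  (≤ bound)
a_5 = 1: 1356/163  (≤ bound)
a_6 = 1: 2321/279  (> 197, stop)

1356/163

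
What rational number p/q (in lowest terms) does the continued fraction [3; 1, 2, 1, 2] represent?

Collapse the nested fraction from the inside out:
Start with 2.
1 + 1/(2/1) = 1 + 1/2 = 3/2
2 + 1/(3/2) = 2 + 2/3 = 8/3
1 + 1/(8/3) = 1 + 3/8 = 11/8
3 + 1/(11/8) = 3 + 8/11 = 41/11

41/11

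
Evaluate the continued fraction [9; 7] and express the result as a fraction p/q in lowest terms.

Use the convergent recurrence hₖ = aₖ·hₖ₋₁ + hₖ₋₂ (and likewise for the denominators kₖ):
a_0 = 9: 9/1
a_1 = 7: 64/7

64/7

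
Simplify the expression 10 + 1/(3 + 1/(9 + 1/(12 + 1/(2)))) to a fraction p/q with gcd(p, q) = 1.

Compute successive convergents:
a_0 = 10: 10/1
a_1 = 3: 31/3
a_2 = 9: 289/28
a_3 = 12: 3499/339
a_4 = 2: 7287/706

7287/706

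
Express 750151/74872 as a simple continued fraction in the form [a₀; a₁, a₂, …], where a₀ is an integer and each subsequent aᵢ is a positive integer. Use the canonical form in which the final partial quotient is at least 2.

[10; 52, 3, 9, 51]

Apply division with remainder until the remainder is 0:
750151 = 10·74872 + 1431, so a_0 = 10
74872 = 52·1431 + 460, so a_1 = 52
1431 = 3·460 + 51, so a_2 = 3
460 = 9·51 + 1, so a_3 = 9
51 = 51·1 + 0, so a_4 = 51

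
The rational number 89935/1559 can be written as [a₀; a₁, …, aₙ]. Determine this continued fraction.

Apply division with remainder until the remainder is 0:
89935 = 57·1559 + 1072, so a_0 = 57
1559 = 1·1072 + 487, so a_1 = 1
1072 = 2·487 + 98, so a_2 = 2
487 = 4·98 + 95, so a_3 = 4
98 = 1·95 + 3, so a_4 = 1
95 = 31·3 + 2, so a_5 = 31
3 = 1·2 + 1, so a_6 = 1
2 = 2·1 + 0, so a_7 = 2

[57; 1, 2, 4, 1, 31, 1, 2]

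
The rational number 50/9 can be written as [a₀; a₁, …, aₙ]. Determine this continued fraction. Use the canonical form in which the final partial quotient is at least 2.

⌊50/9⌋ = 5, remainder 5
⌊9/5⌋ = 1, remainder 4
⌊5/4⌋ = 1, remainder 1
⌊4/1⌋ = 4, remainder 0

[5; 1, 1, 4]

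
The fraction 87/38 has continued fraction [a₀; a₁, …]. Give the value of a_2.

⌊87/38⌋ = 2, remainder 11
⌊38/11⌋ = 3, remainder 5
⌊11/5⌋ = 2, remainder 1

2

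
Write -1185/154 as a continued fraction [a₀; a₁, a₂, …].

[-8; 3, 3, 1, 1, 1, 1, 2]

-1185 = -8·154 + 47, so a_0 = -8
154 = 3·47 + 13, so a_1 = 3
47 = 3·13 + 8, so a_2 = 3
13 = 1·8 + 5, so a_3 = 1
8 = 1·5 + 3, so a_4 = 1
5 = 1·3 + 2, so a_5 = 1
3 = 1·2 + 1, so a_6 = 1
2 = 2·1 + 0, so a_7 = 2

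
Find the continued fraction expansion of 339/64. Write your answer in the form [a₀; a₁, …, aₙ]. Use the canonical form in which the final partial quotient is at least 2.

[5; 3, 2, 1, 2, 2]

339 = 5·64 + 19, so a_0 = 5
64 = 3·19 + 7, so a_1 = 3
19 = 2·7 + 5, so a_2 = 2
7 = 1·5 + 2, so a_3 = 1
5 = 2·2 + 1, so a_4 = 2
2 = 2·1 + 0, so a_5 = 2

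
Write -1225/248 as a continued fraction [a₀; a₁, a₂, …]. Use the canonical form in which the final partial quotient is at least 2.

[-5; 16, 1, 1, 7]

Repeatedly divide and take the remainder:
-1225 = -5·248 + 15, so a_0 = -5
248 = 16·15 + 8, so a_1 = 16
15 = 1·8 + 7, so a_2 = 1
8 = 1·7 + 1, so a_3 = 1
7 = 7·1 + 0, so a_4 = 7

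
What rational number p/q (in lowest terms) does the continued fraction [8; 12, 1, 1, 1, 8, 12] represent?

32203/3986

Build up convergents one term at a time:
a_0 = 8: 8/1
a_1 = 12: 97/12
a_2 = 1: 105/13
a_3 = 1: 202/25
a_4 = 1: 307/38
a_5 = 8: 2658/329
a_6 = 12: 32203/3986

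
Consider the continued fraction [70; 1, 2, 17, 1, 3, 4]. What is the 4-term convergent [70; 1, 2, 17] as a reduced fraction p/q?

Compute successive convergents:
a_0 = 70: 70/1
a_1 = 1: 71/1
a_2 = 2: 212/3
a_3 = 17: 3675/52

3675/52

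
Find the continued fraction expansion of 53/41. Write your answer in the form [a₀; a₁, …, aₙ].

[1; 3, 2, 2, 2]

53 ÷ 41 → quotient 1, remainder 12
41 ÷ 12 → quotient 3, remainder 5
12 ÷ 5 → quotient 2, remainder 2
5 ÷ 2 → quotient 2, remainder 1
2 ÷ 1 → quotient 2, remainder 0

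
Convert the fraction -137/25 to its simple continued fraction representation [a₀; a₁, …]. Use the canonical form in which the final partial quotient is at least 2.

[-6; 1, 1, 12]

⌊-137/25⌋ = -6, remainder 13
⌊25/13⌋ = 1, remainder 12
⌊13/12⌋ = 1, remainder 1
⌊12/1⌋ = 12, remainder 0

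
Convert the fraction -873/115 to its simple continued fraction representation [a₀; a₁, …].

Run the Euclidean algorithm, recording each quotient:
⌊-873/115⌋ = -8, remainder 47
⌊115/47⌋ = 2, remainder 21
⌊47/21⌋ = 2, remainder 5
⌊21/5⌋ = 4, remainder 1
⌊5/1⌋ = 5, remainder 0

[-8; 2, 2, 4, 5]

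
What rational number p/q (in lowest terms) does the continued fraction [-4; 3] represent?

-11/3

Start with 3.
-4 + 1/(3/1) = -4 + 1/3 = -11/3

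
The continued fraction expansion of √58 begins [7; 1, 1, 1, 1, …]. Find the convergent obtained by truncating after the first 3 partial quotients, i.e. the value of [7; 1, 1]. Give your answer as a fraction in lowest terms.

15/2

Start with 1.
1 + 1/(1/1) = 1 + 1/1 = 2/1
7 + 1/(2/1) = 7 + 1/2 = 15/2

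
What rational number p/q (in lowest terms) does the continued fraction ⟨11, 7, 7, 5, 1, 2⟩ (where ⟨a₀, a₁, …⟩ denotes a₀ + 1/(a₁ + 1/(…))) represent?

9703/871

a_0 = 11: 11/1
a_1 = 7: 78/7
a_2 = 7: 557/50
a_3 = 5: 2863/257
a_4 = 1: 3420/307
a_5 = 2: 9703/871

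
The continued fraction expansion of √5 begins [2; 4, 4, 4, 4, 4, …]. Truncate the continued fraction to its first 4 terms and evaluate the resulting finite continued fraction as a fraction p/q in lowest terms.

Use the convergent recurrence hₖ = aₖ·hₖ₋₁ + hₖ₋₂ (and likewise for the denominators kₖ):
a_0 = 2: 2/1
a_1 = 4: 9/4
a_2 = 4: 38/17
a_3 = 4: 161/72

161/72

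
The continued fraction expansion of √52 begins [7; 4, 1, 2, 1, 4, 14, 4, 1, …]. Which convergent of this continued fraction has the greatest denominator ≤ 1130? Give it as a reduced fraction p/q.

a_0 = 7: 7/1  (≤ bound)
a_1 = 4: 29/4  (≤ bound)
a_2 = 1: 36/5  (≤ bound)
a_3 = 2: 101/14  (≤ bound)
a_4 = 1: 137/19  (≤ bound)
a_5 = 4: 649/90  (≤ bound)
a_6 = 14: 9223/1279  (> 1130, stop)

649/90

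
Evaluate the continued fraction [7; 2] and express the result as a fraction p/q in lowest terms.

15/2

Start with 2.
7 + 1/(2/1) = 7 + 1/2 = 15/2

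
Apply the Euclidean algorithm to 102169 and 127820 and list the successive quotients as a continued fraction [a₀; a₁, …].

102169 ÷ 127820 → quotient 0, remainder 102169
127820 ÷ 102169 → quotient 1, remainder 25651
102169 ÷ 25651 → quotient 3, remainder 25216
25651 ÷ 25216 → quotient 1, remainder 435
25216 ÷ 435 → quotient 57, remainder 421
435 ÷ 421 → quotient 1, remainder 14
421 ÷ 14 → quotient 30, remainder 1
14 ÷ 1 → quotient 14, remainder 0

[0; 1, 3, 1, 57, 1, 30, 14]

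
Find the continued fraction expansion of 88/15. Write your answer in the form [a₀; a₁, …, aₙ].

88 = 5·15 + 13, so a_0 = 5
15 = 1·13 + 2, so a_1 = 1
13 = 6·2 + 1, so a_2 = 6
2 = 2·1 + 0, so a_3 = 2

[5; 1, 6, 2]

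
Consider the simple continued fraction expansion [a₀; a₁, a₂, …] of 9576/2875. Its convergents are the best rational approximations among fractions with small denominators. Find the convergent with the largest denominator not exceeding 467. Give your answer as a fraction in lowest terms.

List convergents until the denominator exceeds the bound:
a_0 = 3: 3/1  (≤ bound)
a_1 = 3: 10/3  (≤ bound)
a_2 = 43: 433/130  (≤ bound)
a_3 = 4: 1742/523  (> 467, stop)

433/130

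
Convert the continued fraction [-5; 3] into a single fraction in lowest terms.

a_0 = -5: -5/1
a_1 = 3: -14/3

-14/3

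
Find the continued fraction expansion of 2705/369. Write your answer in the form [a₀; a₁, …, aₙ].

⌊2705/369⌋ = 7, remainder 122
⌊369/122⌋ = 3, remainder 3
⌊122/3⌋ = 40, remainder 2
⌊3/2⌋ = 1, remainder 1
⌊2/1⌋ = 2, remainder 0

[7; 3, 40, 1, 2]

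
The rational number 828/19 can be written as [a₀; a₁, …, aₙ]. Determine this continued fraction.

⌊828/19⌋ = 43, remainder 11
⌊19/11⌋ = 1, remainder 8
⌊11/8⌋ = 1, remainder 3
⌊8/3⌋ = 2, remainder 2
⌊3/2⌋ = 1, remainder 1
⌊2/1⌋ = 2, remainder 0

[43; 1, 1, 2, 1, 2]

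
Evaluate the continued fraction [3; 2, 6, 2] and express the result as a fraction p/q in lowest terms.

a_0 = 3: 3/1
a_1 = 2: 7/2
a_2 = 6: 45/13
a_3 = 2: 97/28

97/28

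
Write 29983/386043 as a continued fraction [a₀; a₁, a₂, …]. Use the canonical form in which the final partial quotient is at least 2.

Apply division with remainder until the remainder is 0:
29983 ÷ 386043 → quotient 0, remainder 29983
386043 ÷ 29983 → quotient 12, remainder 26247
29983 ÷ 26247 → quotient 1, remainder 3736
26247 ÷ 3736 → quotient 7, remainder 95
3736 ÷ 95 → quotient 39, remainder 31
95 ÷ 31 → quotient 3, remainder 2
31 ÷ 2 → quotient 15, remainder 1
2 ÷ 1 → quotient 2, remainder 0

[0; 12, 1, 7, 39, 3, 15, 2]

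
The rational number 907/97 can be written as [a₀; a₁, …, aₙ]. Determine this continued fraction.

[9; 2, 1, 5, 1, 4]

Repeatedly divide and take the remainder:
⌊907/97⌋ = 9, remainder 34
⌊97/34⌋ = 2, remainder 29
⌊34/29⌋ = 1, remainder 5
⌊29/5⌋ = 5, remainder 4
⌊5/4⌋ = 1, remainder 1
⌊4/1⌋ = 4, remainder 0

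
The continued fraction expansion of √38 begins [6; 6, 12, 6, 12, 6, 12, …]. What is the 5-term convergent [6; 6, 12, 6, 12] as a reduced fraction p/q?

Build up convergents one term at a time:
a_0 = 6: 6/1
a_1 = 6: 37/6
a_2 = 12: 450/73
a_3 = 6: 2737/444
a_4 = 12: 33294/5401

33294/5401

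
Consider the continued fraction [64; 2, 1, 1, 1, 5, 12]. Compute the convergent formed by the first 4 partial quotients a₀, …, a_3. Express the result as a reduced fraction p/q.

Build up convergents one term at a time:
a_0 = 64: 64/1
a_1 = 2: 129/2
a_2 = 1: 193/3
a_3 = 1: 322/5

322/5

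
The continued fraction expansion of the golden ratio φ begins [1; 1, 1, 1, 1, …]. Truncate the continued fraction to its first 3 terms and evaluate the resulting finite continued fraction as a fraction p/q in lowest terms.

Starting at the tail and folding back:
Start with 1.
1 + 1/(1/1) = 1 + 1/1 = 2/1
1 + 1/(2/1) = 1 + 1/2 = 3/2

3/2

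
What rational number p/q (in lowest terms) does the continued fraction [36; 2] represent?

Starting at the tail and folding back:
Start with 2.
36 + 1/(2/1) = 36 + 1/2 = 73/2

73/2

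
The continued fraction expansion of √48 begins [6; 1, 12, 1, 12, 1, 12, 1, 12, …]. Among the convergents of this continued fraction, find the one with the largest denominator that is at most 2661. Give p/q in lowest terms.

17466/2521

a_0 = 6: 6/1  (≤ bound)
a_1 = 1: 7/1  (≤ bound)
a_2 = 12: 90/13  (≤ bound)
a_3 = 1: 97/14  (≤ bound)
a_4 = 12: 1254/181  (≤ bound)
a_5 = 1: 1351/195  (≤ bound)
a_6 = 12: 17466/2521  (≤ bound)
a_7 = 1: 18817/2716  (> 2661, stop)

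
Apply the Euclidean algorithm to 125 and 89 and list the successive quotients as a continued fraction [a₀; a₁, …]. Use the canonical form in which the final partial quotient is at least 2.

[1; 2, 2, 8, 2]

⌊125/89⌋ = 1, remainder 36
⌊89/36⌋ = 2, remainder 17
⌊36/17⌋ = 2, remainder 2
⌊17/2⌋ = 8, remainder 1
⌊2/1⌋ = 2, remainder 0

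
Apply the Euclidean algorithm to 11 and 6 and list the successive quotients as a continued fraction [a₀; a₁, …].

[1; 1, 5]

11 ÷ 6 → quotient 1, remainder 5
6 ÷ 5 → quotient 1, remainder 1
5 ÷ 1 → quotient 5, remainder 0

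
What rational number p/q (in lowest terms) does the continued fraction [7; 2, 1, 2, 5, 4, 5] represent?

Start with 5.
4 + 1/(5/1) = 4 + 1/5 = 21/5
5 + 1/(21/5) = 5 + 5/21 = 110/21
2 + 1/(110/21) = 2 + 21/110 = 241/110
1 + 1/(241/110) = 1 + 110/241 = 351/241
2 + 1/(351/241) = 2 + 241/351 = 943/351
7 + 1/(943/351) = 7 + 351/943 = 6952/943

6952/943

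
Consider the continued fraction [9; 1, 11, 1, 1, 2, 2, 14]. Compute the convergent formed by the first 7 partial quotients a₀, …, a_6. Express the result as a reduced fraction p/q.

Compute successive convergents:
a_0 = 9: 9/1
a_1 = 1: 10/1
a_2 = 11: 119/12
a_3 = 1: 129/13
a_4 = 1: 248/25
a_5 = 2: 625/63
a_6 = 2: 1498/151

1498/151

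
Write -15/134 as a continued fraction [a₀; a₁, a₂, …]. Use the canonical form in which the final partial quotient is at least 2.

[-1; 1, 7, 1, 14]

⌊-15/134⌋ = -1, remainder 119
⌊134/119⌋ = 1, remainder 15
⌊119/15⌋ = 7, remainder 14
⌊15/14⌋ = 1, remainder 1
⌊14/1⌋ = 14, remainder 0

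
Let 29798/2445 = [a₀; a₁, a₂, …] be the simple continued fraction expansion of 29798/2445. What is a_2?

Run the Euclidean algorithm, recording each quotient:
⌊29798/2445⌋ = 12, remainder 458
⌊2445/458⌋ = 5, remainder 155
⌊458/155⌋ = 2, remainder 148

2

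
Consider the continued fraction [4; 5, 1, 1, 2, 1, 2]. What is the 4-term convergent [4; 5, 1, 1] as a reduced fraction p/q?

Start with 1.
1 + 1/(1/1) = 1 + 1/1 = 2/1
5 + 1/(2/1) = 5 + 1/2 = 11/2
4 + 1/(11/2) = 4 + 2/11 = 46/11

46/11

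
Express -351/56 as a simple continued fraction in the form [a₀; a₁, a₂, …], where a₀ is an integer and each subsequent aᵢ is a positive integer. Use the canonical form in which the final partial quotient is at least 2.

[-7; 1, 2, 1, 2, 1, 3]

⌊-351/56⌋ = -7, remainder 41
⌊56/41⌋ = 1, remainder 15
⌊41/15⌋ = 2, remainder 11
⌊15/11⌋ = 1, remainder 4
⌊11/4⌋ = 2, remainder 3
⌊4/3⌋ = 1, remainder 1
⌊3/1⌋ = 3, remainder 0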